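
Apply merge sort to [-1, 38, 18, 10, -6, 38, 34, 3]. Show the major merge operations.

Divide and conquer:
  Merge [-1] + [38] -> [-1, 38]
  Merge [18] + [10] -> [10, 18]
  Merge [-1, 38] + [10, 18] -> [-1, 10, 18, 38]
  Merge [-6] + [38] -> [-6, 38]
  Merge [34] + [3] -> [3, 34]
  Merge [-6, 38] + [3, 34] -> [-6, 3, 34, 38]
  Merge [-1, 10, 18, 38] + [-6, 3, 34, 38] -> [-6, -1, 3, 10, 18, 34, 38, 38]


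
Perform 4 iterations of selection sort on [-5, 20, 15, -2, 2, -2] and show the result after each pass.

Pass 1: Select minimum -5 at index 0, swap -> [-5, 20, 15, -2, 2, -2]
Pass 2: Select minimum -2 at index 3, swap -> [-5, -2, 15, 20, 2, -2]
Pass 3: Select minimum -2 at index 5, swap -> [-5, -2, -2, 20, 2, 15]
Pass 4: Select minimum 2 at index 4, swap -> [-5, -2, -2, 2, 20, 15]


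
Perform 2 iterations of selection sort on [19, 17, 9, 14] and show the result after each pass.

Pass 1: Select minimum 9 at index 2, swap -> [9, 17, 19, 14]
Pass 2: Select minimum 14 at index 3, swap -> [9, 14, 19, 17]


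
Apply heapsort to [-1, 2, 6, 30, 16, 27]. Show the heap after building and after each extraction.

Build heap: [30, 16, 27, 2, -1, 6]
Extract 30: [27, 16, 6, 2, -1, 30]
Extract 27: [16, 2, 6, -1, 27, 30]
Extract 16: [6, 2, -1, 16, 27, 30]
Extract 6: [2, -1, 6, 16, 27, 30]
Extract 2: [-1, 2, 6, 16, 27, 30]


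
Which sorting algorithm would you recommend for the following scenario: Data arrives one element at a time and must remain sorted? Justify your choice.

Best choice: Insertion sort
Reason: Insertion sort naturally handles online/streaming input by inserting each new element into sorted position


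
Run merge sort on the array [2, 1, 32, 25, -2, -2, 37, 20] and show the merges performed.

Divide and conquer:
  Merge [2] + [1] -> [1, 2]
  Merge [32] + [25] -> [25, 32]
  Merge [1, 2] + [25, 32] -> [1, 2, 25, 32]
  Merge [-2] + [-2] -> [-2, -2]
  Merge [37] + [20] -> [20, 37]
  Merge [-2, -2] + [20, 37] -> [-2, -2, 20, 37]
  Merge [1, 2, 25, 32] + [-2, -2, 20, 37] -> [-2, -2, 1, 2, 20, 25, 32, 37]


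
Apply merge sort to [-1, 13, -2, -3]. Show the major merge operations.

Divide and conquer:
  Merge [-1] + [13] -> [-1, 13]
  Merge [-2] + [-3] -> [-3, -2]
  Merge [-1, 13] + [-3, -2] -> [-3, -2, -1, 13]


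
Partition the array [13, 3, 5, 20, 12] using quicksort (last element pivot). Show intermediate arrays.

Partition 1: pivot=12 at index 2 -> [3, 5, 12, 20, 13]
Partition 2: pivot=5 at index 1 -> [3, 5, 12, 20, 13]
Partition 3: pivot=13 at index 3 -> [3, 5, 12, 13, 20]


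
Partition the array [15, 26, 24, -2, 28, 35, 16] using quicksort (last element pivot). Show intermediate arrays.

Partition 1: pivot=16 at index 2 -> [15, -2, 16, 26, 28, 35, 24]
Partition 2: pivot=-2 at index 0 -> [-2, 15, 16, 26, 28, 35, 24]
Partition 3: pivot=24 at index 3 -> [-2, 15, 16, 24, 28, 35, 26]
Partition 4: pivot=26 at index 4 -> [-2, 15, 16, 24, 26, 35, 28]
Partition 5: pivot=28 at index 5 -> [-2, 15, 16, 24, 26, 28, 35]


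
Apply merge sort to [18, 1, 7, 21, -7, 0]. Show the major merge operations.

Divide and conquer:
  Merge [1] + [7] -> [1, 7]
  Merge [18] + [1, 7] -> [1, 7, 18]
  Merge [-7] + [0] -> [-7, 0]
  Merge [21] + [-7, 0] -> [-7, 0, 21]
  Merge [1, 7, 18] + [-7, 0, 21] -> [-7, 0, 1, 7, 18, 21]


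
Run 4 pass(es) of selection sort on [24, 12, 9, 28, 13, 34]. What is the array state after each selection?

Pass 1: Select minimum 9 at index 2, swap -> [9, 12, 24, 28, 13, 34]
Pass 2: Select minimum 12 at index 1, swap -> [9, 12, 24, 28, 13, 34]
Pass 3: Select minimum 13 at index 4, swap -> [9, 12, 13, 28, 24, 34]
Pass 4: Select minimum 24 at index 4, swap -> [9, 12, 13, 24, 28, 34]


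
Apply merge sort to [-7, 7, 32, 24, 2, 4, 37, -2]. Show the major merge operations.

Divide and conquer:
  Merge [-7] + [7] -> [-7, 7]
  Merge [32] + [24] -> [24, 32]
  Merge [-7, 7] + [24, 32] -> [-7, 7, 24, 32]
  Merge [2] + [4] -> [2, 4]
  Merge [37] + [-2] -> [-2, 37]
  Merge [2, 4] + [-2, 37] -> [-2, 2, 4, 37]
  Merge [-7, 7, 24, 32] + [-2, 2, 4, 37] -> [-7, -2, 2, 4, 7, 24, 32, 37]


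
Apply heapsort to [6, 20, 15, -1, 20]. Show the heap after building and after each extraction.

Build heap: [20, 20, 15, -1, 6]
Extract 20: [20, 6, 15, -1, 20]
Extract 20: [15, 6, -1, 20, 20]
Extract 15: [6, -1, 15, 20, 20]
Extract 6: [-1, 6, 15, 20, 20]


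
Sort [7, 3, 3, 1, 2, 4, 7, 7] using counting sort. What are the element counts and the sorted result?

Count array: [0, 1, 1, 2, 1, 0, 0, 3]
(count[i] = number of elements equal to i)
Cumulative count: [0, 1, 2, 4, 5, 5, 5, 8]
Sorted: [1, 2, 3, 3, 4, 7, 7, 7]


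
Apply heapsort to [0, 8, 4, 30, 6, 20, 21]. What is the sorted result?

Build heap: [30, 8, 21, 0, 6, 20, 4]
Extract 30: [21, 8, 20, 0, 6, 4, 30]
Extract 21: [20, 8, 4, 0, 6, 21, 30]
Extract 20: [8, 6, 4, 0, 20, 21, 30]
Extract 8: [6, 0, 4, 8, 20, 21, 30]
Extract 6: [4, 0, 6, 8, 20, 21, 30]
Extract 4: [0, 4, 6, 8, 20, 21, 30]


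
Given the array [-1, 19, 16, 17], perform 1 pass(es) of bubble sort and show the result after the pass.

After pass 1: [-1, 16, 17, 19] (2 swaps)
Total swaps: 2


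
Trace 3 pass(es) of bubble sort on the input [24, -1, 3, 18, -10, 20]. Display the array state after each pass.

After pass 1: [-1, 3, 18, -10, 20, 24] (5 swaps)
After pass 2: [-1, 3, -10, 18, 20, 24] (1 swaps)
After pass 3: [-1, -10, 3, 18, 20, 24] (1 swaps)
Total swaps: 7


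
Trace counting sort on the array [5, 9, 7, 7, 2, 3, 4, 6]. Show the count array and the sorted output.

Count array: [0, 0, 1, 1, 1, 1, 1, 2, 0, 1]
(count[i] = number of elements equal to i)
Cumulative count: [0, 0, 1, 2, 3, 4, 5, 7, 7, 8]
Sorted: [2, 3, 4, 5, 6, 7, 7, 9]


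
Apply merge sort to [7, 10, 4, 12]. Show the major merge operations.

Divide and conquer:
  Merge [7] + [10] -> [7, 10]
  Merge [4] + [12] -> [4, 12]
  Merge [7, 10] + [4, 12] -> [4, 7, 10, 12]


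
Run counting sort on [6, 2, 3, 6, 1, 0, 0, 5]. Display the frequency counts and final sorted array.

Count array: [2, 1, 1, 1, 0, 1, 2]
(count[i] = number of elements equal to i)
Cumulative count: [2, 3, 4, 5, 5, 6, 8]
Sorted: [0, 0, 1, 2, 3, 5, 6, 6]


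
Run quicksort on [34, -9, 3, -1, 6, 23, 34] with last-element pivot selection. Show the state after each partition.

Partition 1: pivot=34 at index 6 -> [34, -9, 3, -1, 6, 23, 34]
Partition 2: pivot=23 at index 4 -> [-9, 3, -1, 6, 23, 34, 34]
Partition 3: pivot=6 at index 3 -> [-9, 3, -1, 6, 23, 34, 34]
Partition 4: pivot=-1 at index 1 -> [-9, -1, 3, 6, 23, 34, 34]


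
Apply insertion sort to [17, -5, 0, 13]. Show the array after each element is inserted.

First element 17 is already 'sorted'
Insert -5: shifted 1 elements -> [-5, 17, 0, 13]
Insert 0: shifted 1 elements -> [-5, 0, 17, 13]
Insert 13: shifted 1 elements -> [-5, 0, 13, 17]


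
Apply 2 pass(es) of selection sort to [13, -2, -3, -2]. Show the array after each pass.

Pass 1: Select minimum -3 at index 2, swap -> [-3, -2, 13, -2]
Pass 2: Select minimum -2 at index 1, swap -> [-3, -2, 13, -2]


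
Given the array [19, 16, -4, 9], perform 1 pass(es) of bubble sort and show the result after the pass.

After pass 1: [16, -4, 9, 19] (3 swaps)
Total swaps: 3


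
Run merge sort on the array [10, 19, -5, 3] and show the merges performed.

Divide and conquer:
  Merge [10] + [19] -> [10, 19]
  Merge [-5] + [3] -> [-5, 3]
  Merge [10, 19] + [-5, 3] -> [-5, 3, 10, 19]


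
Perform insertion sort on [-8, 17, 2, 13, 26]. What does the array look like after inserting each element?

First element -8 is already 'sorted'
Insert 17: shifted 0 elements -> [-8, 17, 2, 13, 26]
Insert 2: shifted 1 elements -> [-8, 2, 17, 13, 26]
Insert 13: shifted 1 elements -> [-8, 2, 13, 17, 26]
Insert 26: shifted 0 elements -> [-8, 2, 13, 17, 26]


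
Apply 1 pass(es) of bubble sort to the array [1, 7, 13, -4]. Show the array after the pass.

After pass 1: [1, 7, -4, 13] (1 swaps)
Total swaps: 1


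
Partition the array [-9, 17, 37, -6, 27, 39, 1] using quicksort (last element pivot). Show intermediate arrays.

Partition 1: pivot=1 at index 2 -> [-9, -6, 1, 17, 27, 39, 37]
Partition 2: pivot=-6 at index 1 -> [-9, -6, 1, 17, 27, 39, 37]
Partition 3: pivot=37 at index 5 -> [-9, -6, 1, 17, 27, 37, 39]
Partition 4: pivot=27 at index 4 -> [-9, -6, 1, 17, 27, 37, 39]


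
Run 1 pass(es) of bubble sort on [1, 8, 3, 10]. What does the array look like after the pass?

After pass 1: [1, 3, 8, 10] (1 swaps)
Total swaps: 1


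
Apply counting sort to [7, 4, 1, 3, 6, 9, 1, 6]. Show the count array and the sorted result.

Count array: [0, 2, 0, 1, 1, 0, 2, 1, 0, 1]
(count[i] = number of elements equal to i)
Cumulative count: [0, 2, 2, 3, 4, 4, 6, 7, 7, 8]
Sorted: [1, 1, 3, 4, 6, 6, 7, 9]


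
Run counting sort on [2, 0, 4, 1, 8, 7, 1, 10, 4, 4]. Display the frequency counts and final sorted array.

Count array: [1, 2, 1, 0, 3, 0, 0, 1, 1, 0, 1]
(count[i] = number of elements equal to i)
Cumulative count: [1, 3, 4, 4, 7, 7, 7, 8, 9, 9, 10]
Sorted: [0, 1, 1, 2, 4, 4, 4, 7, 8, 10]


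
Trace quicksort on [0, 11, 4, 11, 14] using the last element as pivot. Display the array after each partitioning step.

Partition 1: pivot=14 at index 4 -> [0, 11, 4, 11, 14]
Partition 2: pivot=11 at index 3 -> [0, 11, 4, 11, 14]
Partition 3: pivot=4 at index 1 -> [0, 4, 11, 11, 14]


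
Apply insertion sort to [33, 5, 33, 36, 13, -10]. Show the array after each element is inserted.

First element 33 is already 'sorted'
Insert 5: shifted 1 elements -> [5, 33, 33, 36, 13, -10]
Insert 33: shifted 0 elements -> [5, 33, 33, 36, 13, -10]
Insert 36: shifted 0 elements -> [5, 33, 33, 36, 13, -10]
Insert 13: shifted 3 elements -> [5, 13, 33, 33, 36, -10]
Insert -10: shifted 5 elements -> [-10, 5, 13, 33, 33, 36]


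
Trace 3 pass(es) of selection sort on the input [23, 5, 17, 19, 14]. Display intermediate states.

Pass 1: Select minimum 5 at index 1, swap -> [5, 23, 17, 19, 14]
Pass 2: Select minimum 14 at index 4, swap -> [5, 14, 17, 19, 23]
Pass 3: Select minimum 17 at index 2, swap -> [5, 14, 17, 19, 23]


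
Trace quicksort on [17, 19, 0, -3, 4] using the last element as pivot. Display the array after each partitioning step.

Partition 1: pivot=4 at index 2 -> [0, -3, 4, 19, 17]
Partition 2: pivot=-3 at index 0 -> [-3, 0, 4, 19, 17]
Partition 3: pivot=17 at index 3 -> [-3, 0, 4, 17, 19]


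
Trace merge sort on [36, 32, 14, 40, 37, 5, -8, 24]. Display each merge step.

Divide and conquer:
  Merge [36] + [32] -> [32, 36]
  Merge [14] + [40] -> [14, 40]
  Merge [32, 36] + [14, 40] -> [14, 32, 36, 40]
  Merge [37] + [5] -> [5, 37]
  Merge [-8] + [24] -> [-8, 24]
  Merge [5, 37] + [-8, 24] -> [-8, 5, 24, 37]
  Merge [14, 32, 36, 40] + [-8, 5, 24, 37] -> [-8, 5, 14, 24, 32, 36, 37, 40]


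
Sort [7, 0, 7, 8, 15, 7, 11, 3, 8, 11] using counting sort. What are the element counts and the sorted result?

Count array: [1, 0, 0, 1, 0, 0, 0, 3, 2, 0, 0, 2, 0, 0, 0, 1]
(count[i] = number of elements equal to i)
Cumulative count: [1, 1, 1, 2, 2, 2, 2, 5, 7, 7, 7, 9, 9, 9, 9, 10]
Sorted: [0, 3, 7, 7, 7, 8, 8, 11, 11, 15]


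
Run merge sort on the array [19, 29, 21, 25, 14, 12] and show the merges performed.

Divide and conquer:
  Merge [29] + [21] -> [21, 29]
  Merge [19] + [21, 29] -> [19, 21, 29]
  Merge [14] + [12] -> [12, 14]
  Merge [25] + [12, 14] -> [12, 14, 25]
  Merge [19, 21, 29] + [12, 14, 25] -> [12, 14, 19, 21, 25, 29]


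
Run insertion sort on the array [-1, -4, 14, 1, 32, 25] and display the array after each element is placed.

First element -1 is already 'sorted'
Insert -4: shifted 1 elements -> [-4, -1, 14, 1, 32, 25]
Insert 14: shifted 0 elements -> [-4, -1, 14, 1, 32, 25]
Insert 1: shifted 1 elements -> [-4, -1, 1, 14, 32, 25]
Insert 32: shifted 0 elements -> [-4, -1, 1, 14, 32, 25]
Insert 25: shifted 1 elements -> [-4, -1, 1, 14, 25, 32]


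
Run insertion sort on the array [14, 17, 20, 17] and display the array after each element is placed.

First element 14 is already 'sorted'
Insert 17: shifted 0 elements -> [14, 17, 20, 17]
Insert 20: shifted 0 elements -> [14, 17, 20, 17]
Insert 17: shifted 1 elements -> [14, 17, 17, 20]


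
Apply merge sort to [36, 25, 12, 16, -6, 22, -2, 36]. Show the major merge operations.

Divide and conquer:
  Merge [36] + [25] -> [25, 36]
  Merge [12] + [16] -> [12, 16]
  Merge [25, 36] + [12, 16] -> [12, 16, 25, 36]
  Merge [-6] + [22] -> [-6, 22]
  Merge [-2] + [36] -> [-2, 36]
  Merge [-6, 22] + [-2, 36] -> [-6, -2, 22, 36]
  Merge [12, 16, 25, 36] + [-6, -2, 22, 36] -> [-6, -2, 12, 16, 22, 25, 36, 36]


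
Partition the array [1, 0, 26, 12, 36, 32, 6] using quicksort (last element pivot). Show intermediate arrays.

Partition 1: pivot=6 at index 2 -> [1, 0, 6, 12, 36, 32, 26]
Partition 2: pivot=0 at index 0 -> [0, 1, 6, 12, 36, 32, 26]
Partition 3: pivot=26 at index 4 -> [0, 1, 6, 12, 26, 32, 36]
Partition 4: pivot=36 at index 6 -> [0, 1, 6, 12, 26, 32, 36]


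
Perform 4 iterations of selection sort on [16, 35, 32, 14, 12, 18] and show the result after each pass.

Pass 1: Select minimum 12 at index 4, swap -> [12, 35, 32, 14, 16, 18]
Pass 2: Select minimum 14 at index 3, swap -> [12, 14, 32, 35, 16, 18]
Pass 3: Select minimum 16 at index 4, swap -> [12, 14, 16, 35, 32, 18]
Pass 4: Select minimum 18 at index 5, swap -> [12, 14, 16, 18, 32, 35]


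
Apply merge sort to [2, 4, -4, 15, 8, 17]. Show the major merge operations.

Divide and conquer:
  Merge [4] + [-4] -> [-4, 4]
  Merge [2] + [-4, 4] -> [-4, 2, 4]
  Merge [8] + [17] -> [8, 17]
  Merge [15] + [8, 17] -> [8, 15, 17]
  Merge [-4, 2, 4] + [8, 15, 17] -> [-4, 2, 4, 8, 15, 17]


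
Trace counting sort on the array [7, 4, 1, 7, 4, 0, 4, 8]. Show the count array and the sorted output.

Count array: [1, 1, 0, 0, 3, 0, 0, 2, 1]
(count[i] = number of elements equal to i)
Cumulative count: [1, 2, 2, 2, 5, 5, 5, 7, 8]
Sorted: [0, 1, 4, 4, 4, 7, 7, 8]


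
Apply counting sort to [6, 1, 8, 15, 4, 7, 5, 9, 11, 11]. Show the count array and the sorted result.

Count array: [0, 1, 0, 0, 1, 1, 1, 1, 1, 1, 0, 2, 0, 0, 0, 1]
(count[i] = number of elements equal to i)
Cumulative count: [0, 1, 1, 1, 2, 3, 4, 5, 6, 7, 7, 9, 9, 9, 9, 10]
Sorted: [1, 4, 5, 6, 7, 8, 9, 11, 11, 15]


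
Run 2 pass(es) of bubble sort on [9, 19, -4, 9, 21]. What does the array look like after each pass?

After pass 1: [9, -4, 9, 19, 21] (2 swaps)
After pass 2: [-4, 9, 9, 19, 21] (1 swaps)
Total swaps: 3


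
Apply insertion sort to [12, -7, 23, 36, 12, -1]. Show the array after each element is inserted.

First element 12 is already 'sorted'
Insert -7: shifted 1 elements -> [-7, 12, 23, 36, 12, -1]
Insert 23: shifted 0 elements -> [-7, 12, 23, 36, 12, -1]
Insert 36: shifted 0 elements -> [-7, 12, 23, 36, 12, -1]
Insert 12: shifted 2 elements -> [-7, 12, 12, 23, 36, -1]
Insert -1: shifted 4 elements -> [-7, -1, 12, 12, 23, 36]


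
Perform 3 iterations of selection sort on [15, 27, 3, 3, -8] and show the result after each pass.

Pass 1: Select minimum -8 at index 4, swap -> [-8, 27, 3, 3, 15]
Pass 2: Select minimum 3 at index 2, swap -> [-8, 3, 27, 3, 15]
Pass 3: Select minimum 3 at index 3, swap -> [-8, 3, 3, 27, 15]


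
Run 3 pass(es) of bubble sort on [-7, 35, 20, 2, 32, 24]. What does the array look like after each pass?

After pass 1: [-7, 20, 2, 32, 24, 35] (4 swaps)
After pass 2: [-7, 2, 20, 24, 32, 35] (2 swaps)
After pass 3: [-7, 2, 20, 24, 32, 35] (0 swaps)
Total swaps: 6


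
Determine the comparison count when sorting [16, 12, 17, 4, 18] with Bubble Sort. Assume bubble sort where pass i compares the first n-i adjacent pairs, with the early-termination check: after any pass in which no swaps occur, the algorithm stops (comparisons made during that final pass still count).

Pass 1: compare adjacent pairs (0,1)..(3,4) = 4 comparison(s), 2 swap(s) -> [12, 16, 4, 17, 18]
Pass 2: compare adjacent pairs (0,1)..(2,3) = 3 comparison(s), 1 swap(s) -> [12, 4, 16, 17, 18]
Pass 3: compare adjacent pairs (0,1)..(1,2) = 2 comparison(s), 1 swap(s) -> [4, 12, 16, 17, 18]
Pass 4: compare adjacent pairs (0,1)..(0,1) = 1 comparison(s), 0 swap(s) -> [4, 12, 16, 17, 18]
No swaps in this pass, so bubble sort stops here.
Total comparisons: 4 + 3 + 2 + 1 = 10


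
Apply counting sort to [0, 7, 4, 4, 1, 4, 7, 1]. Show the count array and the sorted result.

Count array: [1, 2, 0, 0, 3, 0, 0, 2]
(count[i] = number of elements equal to i)
Cumulative count: [1, 3, 3, 3, 6, 6, 6, 8]
Sorted: [0, 1, 1, 4, 4, 4, 7, 7]


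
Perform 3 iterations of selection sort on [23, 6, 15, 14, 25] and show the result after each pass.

Pass 1: Select minimum 6 at index 1, swap -> [6, 23, 15, 14, 25]
Pass 2: Select minimum 14 at index 3, swap -> [6, 14, 15, 23, 25]
Pass 3: Select minimum 15 at index 2, swap -> [6, 14, 15, 23, 25]


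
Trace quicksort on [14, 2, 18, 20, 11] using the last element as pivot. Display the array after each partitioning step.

Partition 1: pivot=11 at index 1 -> [2, 11, 18, 20, 14]
Partition 2: pivot=14 at index 2 -> [2, 11, 14, 20, 18]
Partition 3: pivot=18 at index 3 -> [2, 11, 14, 18, 20]


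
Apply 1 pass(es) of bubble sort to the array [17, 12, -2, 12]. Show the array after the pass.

After pass 1: [12, -2, 12, 17] (3 swaps)
Total swaps: 3


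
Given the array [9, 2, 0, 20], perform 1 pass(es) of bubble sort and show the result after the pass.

After pass 1: [2, 0, 9, 20] (2 swaps)
Total swaps: 2


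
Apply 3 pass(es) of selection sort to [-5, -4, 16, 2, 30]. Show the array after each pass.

Pass 1: Select minimum -5 at index 0, swap -> [-5, -4, 16, 2, 30]
Pass 2: Select minimum -4 at index 1, swap -> [-5, -4, 16, 2, 30]
Pass 3: Select minimum 2 at index 3, swap -> [-5, -4, 2, 16, 30]


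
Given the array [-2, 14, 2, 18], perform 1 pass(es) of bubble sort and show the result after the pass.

After pass 1: [-2, 2, 14, 18] (1 swaps)
Total swaps: 1


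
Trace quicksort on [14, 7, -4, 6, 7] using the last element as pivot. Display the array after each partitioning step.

Partition 1: pivot=7 at index 3 -> [7, -4, 6, 7, 14]
Partition 2: pivot=6 at index 1 -> [-4, 6, 7, 7, 14]


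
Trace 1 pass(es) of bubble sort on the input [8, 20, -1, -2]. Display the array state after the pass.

After pass 1: [8, -1, -2, 20] (2 swaps)
Total swaps: 2


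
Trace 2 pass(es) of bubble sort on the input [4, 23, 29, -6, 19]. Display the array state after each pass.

After pass 1: [4, 23, -6, 19, 29] (2 swaps)
After pass 2: [4, -6, 19, 23, 29] (2 swaps)
Total swaps: 4


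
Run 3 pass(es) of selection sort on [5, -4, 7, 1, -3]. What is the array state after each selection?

Pass 1: Select minimum -4 at index 1, swap -> [-4, 5, 7, 1, -3]
Pass 2: Select minimum -3 at index 4, swap -> [-4, -3, 7, 1, 5]
Pass 3: Select minimum 1 at index 3, swap -> [-4, -3, 1, 7, 5]


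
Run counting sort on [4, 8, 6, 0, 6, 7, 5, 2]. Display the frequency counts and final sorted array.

Count array: [1, 0, 1, 0, 1, 1, 2, 1, 1]
(count[i] = number of elements equal to i)
Cumulative count: [1, 1, 2, 2, 3, 4, 6, 7, 8]
Sorted: [0, 2, 4, 5, 6, 6, 7, 8]


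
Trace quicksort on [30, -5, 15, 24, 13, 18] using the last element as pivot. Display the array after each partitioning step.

Partition 1: pivot=18 at index 3 -> [-5, 15, 13, 18, 30, 24]
Partition 2: pivot=13 at index 1 -> [-5, 13, 15, 18, 30, 24]
Partition 3: pivot=24 at index 4 -> [-5, 13, 15, 18, 24, 30]


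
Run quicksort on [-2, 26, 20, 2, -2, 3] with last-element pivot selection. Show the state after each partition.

Partition 1: pivot=3 at index 3 -> [-2, 2, -2, 3, 20, 26]
Partition 2: pivot=-2 at index 1 -> [-2, -2, 2, 3, 20, 26]
Partition 3: pivot=26 at index 5 -> [-2, -2, 2, 3, 20, 26]


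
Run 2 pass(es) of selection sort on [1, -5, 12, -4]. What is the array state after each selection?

Pass 1: Select minimum -5 at index 1, swap -> [-5, 1, 12, -4]
Pass 2: Select minimum -4 at index 3, swap -> [-5, -4, 12, 1]


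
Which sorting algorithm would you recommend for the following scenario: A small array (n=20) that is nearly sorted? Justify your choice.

Best choice: Insertion sort
Reason: Insertion sort is O(n) for nearly sorted arrays and has low overhead


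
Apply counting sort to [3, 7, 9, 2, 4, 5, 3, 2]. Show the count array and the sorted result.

Count array: [0, 0, 2, 2, 1, 1, 0, 1, 0, 1]
(count[i] = number of elements equal to i)
Cumulative count: [0, 0, 2, 4, 5, 6, 6, 7, 7, 8]
Sorted: [2, 2, 3, 3, 4, 5, 7, 9]


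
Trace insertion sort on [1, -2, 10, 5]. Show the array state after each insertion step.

First element 1 is already 'sorted'
Insert -2: shifted 1 elements -> [-2, 1, 10, 5]
Insert 10: shifted 0 elements -> [-2, 1, 10, 5]
Insert 5: shifted 1 elements -> [-2, 1, 5, 10]


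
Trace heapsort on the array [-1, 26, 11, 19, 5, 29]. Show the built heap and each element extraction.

Build heap: [29, 26, 11, 19, 5, -1]
Extract 29: [26, 19, 11, -1, 5, 29]
Extract 26: [19, 5, 11, -1, 26, 29]
Extract 19: [11, 5, -1, 19, 26, 29]
Extract 11: [5, -1, 11, 19, 26, 29]
Extract 5: [-1, 5, 11, 19, 26, 29]


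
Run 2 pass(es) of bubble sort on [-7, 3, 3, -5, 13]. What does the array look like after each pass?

After pass 1: [-7, 3, -5, 3, 13] (1 swaps)
After pass 2: [-7, -5, 3, 3, 13] (1 swaps)
Total swaps: 2


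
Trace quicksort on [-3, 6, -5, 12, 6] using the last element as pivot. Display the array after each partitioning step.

Partition 1: pivot=6 at index 3 -> [-3, 6, -5, 6, 12]
Partition 2: pivot=-5 at index 0 -> [-5, 6, -3, 6, 12]
Partition 3: pivot=-3 at index 1 -> [-5, -3, 6, 6, 12]


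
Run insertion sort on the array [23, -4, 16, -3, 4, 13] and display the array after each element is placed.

First element 23 is already 'sorted'
Insert -4: shifted 1 elements -> [-4, 23, 16, -3, 4, 13]
Insert 16: shifted 1 elements -> [-4, 16, 23, -3, 4, 13]
Insert -3: shifted 2 elements -> [-4, -3, 16, 23, 4, 13]
Insert 4: shifted 2 elements -> [-4, -3, 4, 16, 23, 13]
Insert 13: shifted 2 elements -> [-4, -3, 4, 13, 16, 23]


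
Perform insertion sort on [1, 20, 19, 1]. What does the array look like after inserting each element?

First element 1 is already 'sorted'
Insert 20: shifted 0 elements -> [1, 20, 19, 1]
Insert 19: shifted 1 elements -> [1, 19, 20, 1]
Insert 1: shifted 2 elements -> [1, 1, 19, 20]


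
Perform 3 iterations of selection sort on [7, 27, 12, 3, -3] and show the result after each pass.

Pass 1: Select minimum -3 at index 4, swap -> [-3, 27, 12, 3, 7]
Pass 2: Select minimum 3 at index 3, swap -> [-3, 3, 12, 27, 7]
Pass 3: Select minimum 7 at index 4, swap -> [-3, 3, 7, 27, 12]


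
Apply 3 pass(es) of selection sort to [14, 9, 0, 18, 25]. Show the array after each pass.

Pass 1: Select minimum 0 at index 2, swap -> [0, 9, 14, 18, 25]
Pass 2: Select minimum 9 at index 1, swap -> [0, 9, 14, 18, 25]
Pass 3: Select minimum 14 at index 2, swap -> [0, 9, 14, 18, 25]


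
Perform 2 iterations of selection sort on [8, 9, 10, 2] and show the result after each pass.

Pass 1: Select minimum 2 at index 3, swap -> [2, 9, 10, 8]
Pass 2: Select minimum 8 at index 3, swap -> [2, 8, 10, 9]


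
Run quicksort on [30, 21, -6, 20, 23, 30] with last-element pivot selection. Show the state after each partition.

Partition 1: pivot=30 at index 5 -> [30, 21, -6, 20, 23, 30]
Partition 2: pivot=23 at index 3 -> [21, -6, 20, 23, 30, 30]
Partition 3: pivot=20 at index 1 -> [-6, 20, 21, 23, 30, 30]


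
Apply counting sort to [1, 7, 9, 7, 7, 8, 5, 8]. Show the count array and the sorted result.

Count array: [0, 1, 0, 0, 0, 1, 0, 3, 2, 1]
(count[i] = number of elements equal to i)
Cumulative count: [0, 1, 1, 1, 1, 2, 2, 5, 7, 8]
Sorted: [1, 5, 7, 7, 7, 8, 8, 9]


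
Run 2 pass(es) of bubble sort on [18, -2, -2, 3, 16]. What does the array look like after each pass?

After pass 1: [-2, -2, 3, 16, 18] (4 swaps)
After pass 2: [-2, -2, 3, 16, 18] (0 swaps)
Total swaps: 4


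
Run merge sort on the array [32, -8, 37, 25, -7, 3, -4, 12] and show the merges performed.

Divide and conquer:
  Merge [32] + [-8] -> [-8, 32]
  Merge [37] + [25] -> [25, 37]
  Merge [-8, 32] + [25, 37] -> [-8, 25, 32, 37]
  Merge [-7] + [3] -> [-7, 3]
  Merge [-4] + [12] -> [-4, 12]
  Merge [-7, 3] + [-4, 12] -> [-7, -4, 3, 12]
  Merge [-8, 25, 32, 37] + [-7, -4, 3, 12] -> [-8, -7, -4, 3, 12, 25, 32, 37]


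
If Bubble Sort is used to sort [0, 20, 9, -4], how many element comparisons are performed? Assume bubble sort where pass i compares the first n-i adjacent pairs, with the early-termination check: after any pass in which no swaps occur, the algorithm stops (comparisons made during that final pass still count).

Pass 1: compare adjacent pairs (0,1)..(2,3) = 3 comparison(s), 2 swap(s) -> [0, 9, -4, 20]
Pass 2: compare adjacent pairs (0,1)..(1,2) = 2 comparison(s), 1 swap(s) -> [0, -4, 9, 20]
Pass 3: compare adjacent pairs (0,1)..(0,1) = 1 comparison(s), 1 swap(s) -> [-4, 0, 9, 20]
Every pass made at least one swap, so all n-1 passes run.
Total comparisons: 3 + 2 + 1 = 6


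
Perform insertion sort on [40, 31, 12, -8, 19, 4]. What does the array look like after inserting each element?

First element 40 is already 'sorted'
Insert 31: shifted 1 elements -> [31, 40, 12, -8, 19, 4]
Insert 12: shifted 2 elements -> [12, 31, 40, -8, 19, 4]
Insert -8: shifted 3 elements -> [-8, 12, 31, 40, 19, 4]
Insert 19: shifted 2 elements -> [-8, 12, 19, 31, 40, 4]
Insert 4: shifted 4 elements -> [-8, 4, 12, 19, 31, 40]


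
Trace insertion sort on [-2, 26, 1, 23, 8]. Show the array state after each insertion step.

First element -2 is already 'sorted'
Insert 26: shifted 0 elements -> [-2, 26, 1, 23, 8]
Insert 1: shifted 1 elements -> [-2, 1, 26, 23, 8]
Insert 23: shifted 1 elements -> [-2, 1, 23, 26, 8]
Insert 8: shifted 2 elements -> [-2, 1, 8, 23, 26]


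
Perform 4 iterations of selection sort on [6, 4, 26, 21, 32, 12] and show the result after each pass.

Pass 1: Select minimum 4 at index 1, swap -> [4, 6, 26, 21, 32, 12]
Pass 2: Select minimum 6 at index 1, swap -> [4, 6, 26, 21, 32, 12]
Pass 3: Select minimum 12 at index 5, swap -> [4, 6, 12, 21, 32, 26]
Pass 4: Select minimum 21 at index 3, swap -> [4, 6, 12, 21, 32, 26]


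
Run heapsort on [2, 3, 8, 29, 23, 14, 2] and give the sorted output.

Build heap: [29, 23, 14, 3, 2, 8, 2]
Extract 29: [23, 3, 14, 2, 2, 8, 29]
Extract 23: [14, 3, 8, 2, 2, 23, 29]
Extract 14: [8, 3, 2, 2, 14, 23, 29]
Extract 8: [3, 2, 2, 8, 14, 23, 29]
Extract 3: [2, 2, 3, 8, 14, 23, 29]
Extract 2: [2, 2, 3, 8, 14, 23, 29]


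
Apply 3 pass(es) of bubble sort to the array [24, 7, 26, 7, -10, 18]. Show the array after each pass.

After pass 1: [7, 24, 7, -10, 18, 26] (4 swaps)
After pass 2: [7, 7, -10, 18, 24, 26] (3 swaps)
After pass 3: [7, -10, 7, 18, 24, 26] (1 swaps)
Total swaps: 8


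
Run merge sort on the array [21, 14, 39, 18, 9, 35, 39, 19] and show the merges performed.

Divide and conquer:
  Merge [21] + [14] -> [14, 21]
  Merge [39] + [18] -> [18, 39]
  Merge [14, 21] + [18, 39] -> [14, 18, 21, 39]
  Merge [9] + [35] -> [9, 35]
  Merge [39] + [19] -> [19, 39]
  Merge [9, 35] + [19, 39] -> [9, 19, 35, 39]
  Merge [14, 18, 21, 39] + [9, 19, 35, 39] -> [9, 14, 18, 19, 21, 35, 39, 39]


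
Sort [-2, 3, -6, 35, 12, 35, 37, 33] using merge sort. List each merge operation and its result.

Divide and conquer:
  Merge [-2] + [3] -> [-2, 3]
  Merge [-6] + [35] -> [-6, 35]
  Merge [-2, 3] + [-6, 35] -> [-6, -2, 3, 35]
  Merge [12] + [35] -> [12, 35]
  Merge [37] + [33] -> [33, 37]
  Merge [12, 35] + [33, 37] -> [12, 33, 35, 37]
  Merge [-6, -2, 3, 35] + [12, 33, 35, 37] -> [-6, -2, 3, 12, 33, 35, 35, 37]


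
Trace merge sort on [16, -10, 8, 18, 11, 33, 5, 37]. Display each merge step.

Divide and conquer:
  Merge [16] + [-10] -> [-10, 16]
  Merge [8] + [18] -> [8, 18]
  Merge [-10, 16] + [8, 18] -> [-10, 8, 16, 18]
  Merge [11] + [33] -> [11, 33]
  Merge [5] + [37] -> [5, 37]
  Merge [11, 33] + [5, 37] -> [5, 11, 33, 37]
  Merge [-10, 8, 16, 18] + [5, 11, 33, 37] -> [-10, 5, 8, 11, 16, 18, 33, 37]


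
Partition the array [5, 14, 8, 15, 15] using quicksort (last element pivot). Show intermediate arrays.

Partition 1: pivot=15 at index 4 -> [5, 14, 8, 15, 15]
Partition 2: pivot=15 at index 3 -> [5, 14, 8, 15, 15]
Partition 3: pivot=8 at index 1 -> [5, 8, 14, 15, 15]


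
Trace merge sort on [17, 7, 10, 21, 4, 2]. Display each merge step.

Divide and conquer:
  Merge [7] + [10] -> [7, 10]
  Merge [17] + [7, 10] -> [7, 10, 17]
  Merge [4] + [2] -> [2, 4]
  Merge [21] + [2, 4] -> [2, 4, 21]
  Merge [7, 10, 17] + [2, 4, 21] -> [2, 4, 7, 10, 17, 21]


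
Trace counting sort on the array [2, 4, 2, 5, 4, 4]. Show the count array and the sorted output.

Count array: [0, 0, 2, 0, 3, 1]
(count[i] = number of elements equal to i)
Cumulative count: [0, 0, 2, 2, 5, 6]
Sorted: [2, 2, 4, 4, 4, 5]


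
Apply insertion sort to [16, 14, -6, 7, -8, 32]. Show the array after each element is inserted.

First element 16 is already 'sorted'
Insert 14: shifted 1 elements -> [14, 16, -6, 7, -8, 32]
Insert -6: shifted 2 elements -> [-6, 14, 16, 7, -8, 32]
Insert 7: shifted 2 elements -> [-6, 7, 14, 16, -8, 32]
Insert -8: shifted 4 elements -> [-8, -6, 7, 14, 16, 32]
Insert 32: shifted 0 elements -> [-8, -6, 7, 14, 16, 32]


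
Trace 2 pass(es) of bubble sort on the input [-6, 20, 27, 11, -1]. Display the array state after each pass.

After pass 1: [-6, 20, 11, -1, 27] (2 swaps)
After pass 2: [-6, 11, -1, 20, 27] (2 swaps)
Total swaps: 4


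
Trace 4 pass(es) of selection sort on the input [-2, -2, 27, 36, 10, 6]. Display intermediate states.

Pass 1: Select minimum -2 at index 0, swap -> [-2, -2, 27, 36, 10, 6]
Pass 2: Select minimum -2 at index 1, swap -> [-2, -2, 27, 36, 10, 6]
Pass 3: Select minimum 6 at index 5, swap -> [-2, -2, 6, 36, 10, 27]
Pass 4: Select minimum 10 at index 4, swap -> [-2, -2, 6, 10, 36, 27]


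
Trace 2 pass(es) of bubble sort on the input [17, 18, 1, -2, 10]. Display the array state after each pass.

After pass 1: [17, 1, -2, 10, 18] (3 swaps)
After pass 2: [1, -2, 10, 17, 18] (3 swaps)
Total swaps: 6


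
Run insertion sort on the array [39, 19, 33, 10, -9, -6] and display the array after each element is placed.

First element 39 is already 'sorted'
Insert 19: shifted 1 elements -> [19, 39, 33, 10, -9, -6]
Insert 33: shifted 1 elements -> [19, 33, 39, 10, -9, -6]
Insert 10: shifted 3 elements -> [10, 19, 33, 39, -9, -6]
Insert -9: shifted 4 elements -> [-9, 10, 19, 33, 39, -6]
Insert -6: shifted 4 elements -> [-9, -6, 10, 19, 33, 39]


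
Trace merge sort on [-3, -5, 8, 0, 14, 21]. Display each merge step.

Divide and conquer:
  Merge [-5] + [8] -> [-5, 8]
  Merge [-3] + [-5, 8] -> [-5, -3, 8]
  Merge [14] + [21] -> [14, 21]
  Merge [0] + [14, 21] -> [0, 14, 21]
  Merge [-5, -3, 8] + [0, 14, 21] -> [-5, -3, 0, 8, 14, 21]


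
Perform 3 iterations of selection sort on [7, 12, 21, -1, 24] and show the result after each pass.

Pass 1: Select minimum -1 at index 3, swap -> [-1, 12, 21, 7, 24]
Pass 2: Select minimum 7 at index 3, swap -> [-1, 7, 21, 12, 24]
Pass 3: Select minimum 12 at index 3, swap -> [-1, 7, 12, 21, 24]


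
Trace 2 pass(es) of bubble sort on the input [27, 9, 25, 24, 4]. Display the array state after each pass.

After pass 1: [9, 25, 24, 4, 27] (4 swaps)
After pass 2: [9, 24, 4, 25, 27] (2 swaps)
Total swaps: 6


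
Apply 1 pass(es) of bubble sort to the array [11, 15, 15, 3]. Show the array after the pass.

After pass 1: [11, 15, 3, 15] (1 swaps)
Total swaps: 1


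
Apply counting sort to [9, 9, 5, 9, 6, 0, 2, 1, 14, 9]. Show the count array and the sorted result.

Count array: [1, 1, 1, 0, 0, 1, 1, 0, 0, 4, 0, 0, 0, 0, 1]
(count[i] = number of elements equal to i)
Cumulative count: [1, 2, 3, 3, 3, 4, 5, 5, 5, 9, 9, 9, 9, 9, 10]
Sorted: [0, 1, 2, 5, 6, 9, 9, 9, 9, 14]


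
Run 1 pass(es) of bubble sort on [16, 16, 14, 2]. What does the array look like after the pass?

After pass 1: [16, 14, 2, 16] (2 swaps)
Total swaps: 2


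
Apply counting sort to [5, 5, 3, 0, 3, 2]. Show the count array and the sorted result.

Count array: [1, 0, 1, 2, 0, 2]
(count[i] = number of elements equal to i)
Cumulative count: [1, 1, 2, 4, 4, 6]
Sorted: [0, 2, 3, 3, 5, 5]


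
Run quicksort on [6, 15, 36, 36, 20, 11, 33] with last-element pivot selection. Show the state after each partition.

Partition 1: pivot=33 at index 4 -> [6, 15, 20, 11, 33, 36, 36]
Partition 2: pivot=11 at index 1 -> [6, 11, 20, 15, 33, 36, 36]
Partition 3: pivot=15 at index 2 -> [6, 11, 15, 20, 33, 36, 36]
Partition 4: pivot=36 at index 6 -> [6, 11, 15, 20, 33, 36, 36]


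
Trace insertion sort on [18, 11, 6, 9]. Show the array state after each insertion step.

First element 18 is already 'sorted'
Insert 11: shifted 1 elements -> [11, 18, 6, 9]
Insert 6: shifted 2 elements -> [6, 11, 18, 9]
Insert 9: shifted 2 elements -> [6, 9, 11, 18]


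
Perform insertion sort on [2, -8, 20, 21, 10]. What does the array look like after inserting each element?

First element 2 is already 'sorted'
Insert -8: shifted 1 elements -> [-8, 2, 20, 21, 10]
Insert 20: shifted 0 elements -> [-8, 2, 20, 21, 10]
Insert 21: shifted 0 elements -> [-8, 2, 20, 21, 10]
Insert 10: shifted 2 elements -> [-8, 2, 10, 20, 21]


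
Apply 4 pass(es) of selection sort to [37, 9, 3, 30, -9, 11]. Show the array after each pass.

Pass 1: Select minimum -9 at index 4, swap -> [-9, 9, 3, 30, 37, 11]
Pass 2: Select minimum 3 at index 2, swap -> [-9, 3, 9, 30, 37, 11]
Pass 3: Select minimum 9 at index 2, swap -> [-9, 3, 9, 30, 37, 11]
Pass 4: Select minimum 11 at index 5, swap -> [-9, 3, 9, 11, 37, 30]


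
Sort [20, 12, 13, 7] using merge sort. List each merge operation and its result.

Divide and conquer:
  Merge [20] + [12] -> [12, 20]
  Merge [13] + [7] -> [7, 13]
  Merge [12, 20] + [7, 13] -> [7, 12, 13, 20]


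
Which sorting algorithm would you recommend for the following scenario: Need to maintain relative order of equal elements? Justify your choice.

Best choice: Merge sort or Insertion sort
Reason: Both are stable; quicksort and heapsort are not stable


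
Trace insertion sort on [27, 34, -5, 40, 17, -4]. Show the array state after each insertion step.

First element 27 is already 'sorted'
Insert 34: shifted 0 elements -> [27, 34, -5, 40, 17, -4]
Insert -5: shifted 2 elements -> [-5, 27, 34, 40, 17, -4]
Insert 40: shifted 0 elements -> [-5, 27, 34, 40, 17, -4]
Insert 17: shifted 3 elements -> [-5, 17, 27, 34, 40, -4]
Insert -4: shifted 4 elements -> [-5, -4, 17, 27, 34, 40]


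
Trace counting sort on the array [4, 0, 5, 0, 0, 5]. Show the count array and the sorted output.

Count array: [3, 0, 0, 0, 1, 2]
(count[i] = number of elements equal to i)
Cumulative count: [3, 3, 3, 3, 4, 6]
Sorted: [0, 0, 0, 4, 5, 5]


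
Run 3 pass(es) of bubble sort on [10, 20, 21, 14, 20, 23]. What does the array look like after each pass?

After pass 1: [10, 20, 14, 20, 21, 23] (2 swaps)
After pass 2: [10, 14, 20, 20, 21, 23] (1 swaps)
After pass 3: [10, 14, 20, 20, 21, 23] (0 swaps)
Total swaps: 3


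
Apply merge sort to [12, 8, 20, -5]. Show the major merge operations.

Divide and conquer:
  Merge [12] + [8] -> [8, 12]
  Merge [20] + [-5] -> [-5, 20]
  Merge [8, 12] + [-5, 20] -> [-5, 8, 12, 20]


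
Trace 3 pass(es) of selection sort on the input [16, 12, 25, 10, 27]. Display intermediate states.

Pass 1: Select minimum 10 at index 3, swap -> [10, 12, 25, 16, 27]
Pass 2: Select minimum 12 at index 1, swap -> [10, 12, 25, 16, 27]
Pass 3: Select minimum 16 at index 3, swap -> [10, 12, 16, 25, 27]


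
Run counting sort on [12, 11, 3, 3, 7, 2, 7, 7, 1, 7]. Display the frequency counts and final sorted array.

Count array: [0, 1, 1, 2, 0, 0, 0, 4, 0, 0, 0, 1, 1]
(count[i] = number of elements equal to i)
Cumulative count: [0, 1, 2, 4, 4, 4, 4, 8, 8, 8, 8, 9, 10]
Sorted: [1, 2, 3, 3, 7, 7, 7, 7, 11, 12]


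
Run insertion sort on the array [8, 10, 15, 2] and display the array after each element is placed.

First element 8 is already 'sorted'
Insert 10: shifted 0 elements -> [8, 10, 15, 2]
Insert 15: shifted 0 elements -> [8, 10, 15, 2]
Insert 2: shifted 3 elements -> [2, 8, 10, 15]


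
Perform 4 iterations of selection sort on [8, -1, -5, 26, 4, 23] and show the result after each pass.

Pass 1: Select minimum -5 at index 2, swap -> [-5, -1, 8, 26, 4, 23]
Pass 2: Select minimum -1 at index 1, swap -> [-5, -1, 8, 26, 4, 23]
Pass 3: Select minimum 4 at index 4, swap -> [-5, -1, 4, 26, 8, 23]
Pass 4: Select minimum 8 at index 4, swap -> [-5, -1, 4, 8, 26, 23]


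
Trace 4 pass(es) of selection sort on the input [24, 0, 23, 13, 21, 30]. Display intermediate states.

Pass 1: Select minimum 0 at index 1, swap -> [0, 24, 23, 13, 21, 30]
Pass 2: Select minimum 13 at index 3, swap -> [0, 13, 23, 24, 21, 30]
Pass 3: Select minimum 21 at index 4, swap -> [0, 13, 21, 24, 23, 30]
Pass 4: Select minimum 23 at index 4, swap -> [0, 13, 21, 23, 24, 30]


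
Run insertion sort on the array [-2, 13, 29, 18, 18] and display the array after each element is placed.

First element -2 is already 'sorted'
Insert 13: shifted 0 elements -> [-2, 13, 29, 18, 18]
Insert 29: shifted 0 elements -> [-2, 13, 29, 18, 18]
Insert 18: shifted 1 elements -> [-2, 13, 18, 29, 18]
Insert 18: shifted 1 elements -> [-2, 13, 18, 18, 29]


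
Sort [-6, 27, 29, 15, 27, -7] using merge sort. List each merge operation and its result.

Divide and conquer:
  Merge [27] + [29] -> [27, 29]
  Merge [-6] + [27, 29] -> [-6, 27, 29]
  Merge [27] + [-7] -> [-7, 27]
  Merge [15] + [-7, 27] -> [-7, 15, 27]
  Merge [-6, 27, 29] + [-7, 15, 27] -> [-7, -6, 15, 27, 27, 29]


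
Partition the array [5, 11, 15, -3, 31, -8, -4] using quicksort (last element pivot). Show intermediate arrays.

Partition 1: pivot=-4 at index 1 -> [-8, -4, 15, -3, 31, 5, 11]
Partition 2: pivot=11 at index 4 -> [-8, -4, -3, 5, 11, 15, 31]
Partition 3: pivot=5 at index 3 -> [-8, -4, -3, 5, 11, 15, 31]
Partition 4: pivot=31 at index 6 -> [-8, -4, -3, 5, 11, 15, 31]


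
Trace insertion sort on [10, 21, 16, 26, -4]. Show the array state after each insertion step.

First element 10 is already 'sorted'
Insert 21: shifted 0 elements -> [10, 21, 16, 26, -4]
Insert 16: shifted 1 elements -> [10, 16, 21, 26, -4]
Insert 26: shifted 0 elements -> [10, 16, 21, 26, -4]
Insert -4: shifted 4 elements -> [-4, 10, 16, 21, 26]


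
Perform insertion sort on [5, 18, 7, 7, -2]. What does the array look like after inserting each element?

First element 5 is already 'sorted'
Insert 18: shifted 0 elements -> [5, 18, 7, 7, -2]
Insert 7: shifted 1 elements -> [5, 7, 18, 7, -2]
Insert 7: shifted 1 elements -> [5, 7, 7, 18, -2]
Insert -2: shifted 4 elements -> [-2, 5, 7, 7, 18]


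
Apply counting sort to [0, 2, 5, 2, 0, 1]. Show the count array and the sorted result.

Count array: [2, 1, 2, 0, 0, 1]
(count[i] = number of elements equal to i)
Cumulative count: [2, 3, 5, 5, 5, 6]
Sorted: [0, 0, 1, 2, 2, 5]


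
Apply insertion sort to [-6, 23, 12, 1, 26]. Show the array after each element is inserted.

First element -6 is already 'sorted'
Insert 23: shifted 0 elements -> [-6, 23, 12, 1, 26]
Insert 12: shifted 1 elements -> [-6, 12, 23, 1, 26]
Insert 1: shifted 2 elements -> [-6, 1, 12, 23, 26]
Insert 26: shifted 0 elements -> [-6, 1, 12, 23, 26]


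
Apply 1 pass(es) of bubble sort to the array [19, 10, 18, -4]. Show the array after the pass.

After pass 1: [10, 18, -4, 19] (3 swaps)
Total swaps: 3


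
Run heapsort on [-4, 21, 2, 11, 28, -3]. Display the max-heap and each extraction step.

Build heap: [28, 21, 2, 11, -4, -3]
Extract 28: [21, 11, 2, -3, -4, 28]
Extract 21: [11, -3, 2, -4, 21, 28]
Extract 11: [2, -3, -4, 11, 21, 28]
Extract 2: [-3, -4, 2, 11, 21, 28]
Extract -3: [-4, -3, 2, 11, 21, 28]
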